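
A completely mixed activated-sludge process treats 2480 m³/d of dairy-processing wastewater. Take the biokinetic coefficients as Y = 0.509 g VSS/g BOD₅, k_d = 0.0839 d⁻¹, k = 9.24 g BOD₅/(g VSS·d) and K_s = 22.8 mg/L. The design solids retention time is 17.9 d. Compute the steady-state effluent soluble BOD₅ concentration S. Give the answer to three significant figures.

S ≈ 0.698 mg/L

Effluent substrate depends only on kinetics and SRT: S = K_s(1 + k_d θ_c) / [θ_c(Yk − k_d) − 1] = 22.8 × (1 + 0.0839 × 17.9) / [17.9 × (0.509 × 9.24 − 0.0839) − 1] = 57.04 / 81.68 = 0.6983 mg/L.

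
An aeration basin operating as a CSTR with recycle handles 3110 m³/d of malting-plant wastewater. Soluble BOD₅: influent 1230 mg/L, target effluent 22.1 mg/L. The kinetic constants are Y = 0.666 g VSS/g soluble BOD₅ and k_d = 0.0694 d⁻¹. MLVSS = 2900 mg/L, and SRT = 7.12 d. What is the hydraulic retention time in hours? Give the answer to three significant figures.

Rearranging the biomass balance for a CMAS with decay, V = Y·Q·ΔS·θ_c / [X·(1+k_d θ_c)] = 0.666 × 3110 × (1230 − 22.1) × 7.12 / [2900 × (1 + 0.0694 × 7.12)] = 1.78×10^7 / 4333 = 4111 m³.
HRT = V/Q = 4111 m³ / 3110 m³·d⁻¹ = 1.322 d × 24 = 31.73 h.

τ ≈ 31.7 h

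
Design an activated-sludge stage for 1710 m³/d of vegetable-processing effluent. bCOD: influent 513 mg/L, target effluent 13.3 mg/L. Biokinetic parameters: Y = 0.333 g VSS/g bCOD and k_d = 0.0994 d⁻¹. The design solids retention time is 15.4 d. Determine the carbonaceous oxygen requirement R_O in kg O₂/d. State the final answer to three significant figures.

Correct the yield for decay: Y_obs = Y/(1 + k_d θ_c) = 0.333 / (1 + 0.0994 × 15.4) = 0.333 / 2.531 = 0.1316.
ΔS = 513 − 13.3 = 499.7 mg/L, so the substrate removal rate is 1710 × 499.7/1000 = 854.5 kg bCOD/d.
P_X = Y_obs·Q·(S₀ − S) = 0.1316 × 854.5 = 112.4 kg VSS/d.
R_O = Q·ΔS − 1.42 P_X = 854.5 − 159.7 = 694.8 kg O₂/d.

R_O ≈ 695 kg O₂/d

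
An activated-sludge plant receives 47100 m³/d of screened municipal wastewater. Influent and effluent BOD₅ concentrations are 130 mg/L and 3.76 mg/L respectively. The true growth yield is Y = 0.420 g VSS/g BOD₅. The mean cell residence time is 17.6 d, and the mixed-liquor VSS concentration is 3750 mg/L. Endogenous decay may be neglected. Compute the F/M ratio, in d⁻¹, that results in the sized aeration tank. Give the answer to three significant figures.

F/M ≈ 0.139 d⁻¹

V·X = Y·Q·ΔS·θ_c gives V = 0.420 × 47100 × (130 − 3.76) × 17.6 / 3750 = 11721 m³.
F/M = Q·S₀ / (V·X) = 47100 × 130 / (11721 × 3750) = 0.1393 g BOD₅·(g VSS·d)⁻¹.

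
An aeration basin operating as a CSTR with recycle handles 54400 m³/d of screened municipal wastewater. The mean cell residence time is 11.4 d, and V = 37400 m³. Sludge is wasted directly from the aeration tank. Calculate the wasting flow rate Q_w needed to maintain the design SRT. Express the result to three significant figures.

Q_w ≈ 3280 m³/d

Wasting from the aeration tank: Q_w = V / θ_c = 37400 / 11.4 = 3281 m³/d.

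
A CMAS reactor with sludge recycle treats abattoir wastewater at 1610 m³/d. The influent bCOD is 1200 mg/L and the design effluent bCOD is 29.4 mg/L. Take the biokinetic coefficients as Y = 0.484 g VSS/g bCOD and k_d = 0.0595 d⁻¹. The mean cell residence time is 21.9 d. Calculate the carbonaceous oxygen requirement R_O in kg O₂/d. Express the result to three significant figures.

The observed yield is Y_obs = Y/(1 + k_d·θ_c) = 0.484 / (1 + 0.0595 × 21.9) = 0.484 / 2.303 = 0.2102 g VSS per g bCOD removed.
Substrate removed = Q·(S₀ − S) = 1610 m³/d × (1200 − 29.4) g/m³ = 1.88×10^6 g/d = 1885 kg/d.
Net sludge production P_X = 0.2102 × 1885 = 396.1 kg VSS/d.
Carbonaceous O₂ demand = substrate oxidised − cell-mass equivalent = 1885 − 1.42 × 396.1 = 1322 kg O₂/d.

R_O ≈ 1320 kg O₂/d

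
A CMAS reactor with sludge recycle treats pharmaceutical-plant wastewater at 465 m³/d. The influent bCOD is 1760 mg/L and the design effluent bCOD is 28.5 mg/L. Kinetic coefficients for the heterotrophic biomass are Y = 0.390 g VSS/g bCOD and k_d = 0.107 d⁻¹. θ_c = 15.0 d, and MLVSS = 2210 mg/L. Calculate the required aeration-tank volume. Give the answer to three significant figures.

From the SRT design equation V = Y Q (S₀−S) θ_c / [X (1 + k_d θ_c)] = 0.390 × 465 × (1760 − 28.5) × 15.0 / [2210 × (1 + 0.107 × 15.0)] = 4.71×10^6 / 5757 = 818.1 m³.

V ≈ 818 m³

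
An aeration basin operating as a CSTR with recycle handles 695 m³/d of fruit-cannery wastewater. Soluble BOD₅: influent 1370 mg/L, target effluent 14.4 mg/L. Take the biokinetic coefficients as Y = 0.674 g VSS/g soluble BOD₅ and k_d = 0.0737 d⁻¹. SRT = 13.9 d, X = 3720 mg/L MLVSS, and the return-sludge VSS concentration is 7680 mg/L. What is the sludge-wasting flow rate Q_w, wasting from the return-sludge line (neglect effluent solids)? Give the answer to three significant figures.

Q_w ≈ 40.8 m³/d

Steady-state biomass mass balance: V·X·(1 + k_d·θ_c) = Y·Q·(S₀ − S)·θ_c, so V = 0.674 × 695 × (1370 − 14.4) × 13.9 / [3720 × (1 + 0.0737 × 13.9)] = 8.83×10^6 / 7531 = 1172 m³.
Wasting from the return line (neglecting effluent solids): Q_w = V·X / (θ_c·X_r) = 1172 × 3720 / (13.9 × 7680) = 40.84 m³/d.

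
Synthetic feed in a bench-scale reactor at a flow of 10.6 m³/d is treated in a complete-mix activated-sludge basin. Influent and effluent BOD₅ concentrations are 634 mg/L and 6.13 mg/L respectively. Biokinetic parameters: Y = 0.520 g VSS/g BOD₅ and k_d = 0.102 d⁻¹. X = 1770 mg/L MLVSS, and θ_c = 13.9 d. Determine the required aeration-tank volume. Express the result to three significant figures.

V ≈ 11.2 m³

Rearranging the biomass balance for a CMAS with decay, V = Y·Q·ΔS·θ_c / [X·(1+k_d θ_c)] = 0.520 × 10.6 × (634 − 6.13) × 13.9 / [1770 × (1 + 0.102 × 13.9)] = 4.81×10^4 / 4280 = 11.24 m³.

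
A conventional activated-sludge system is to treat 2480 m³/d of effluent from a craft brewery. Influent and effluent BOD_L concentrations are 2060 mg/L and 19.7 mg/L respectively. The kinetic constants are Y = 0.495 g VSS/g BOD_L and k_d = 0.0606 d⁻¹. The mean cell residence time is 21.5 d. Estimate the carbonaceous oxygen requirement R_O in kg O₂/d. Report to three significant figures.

Correct the yield for decay: Y_obs = Y/(1 + k_d θ_c) = 0.495 / (1 + 0.0606 × 21.5) = 0.495 / 2.303 = 0.2149.
ΔS = 2060 − 19.7 = 2040 mg/L, so the substrate removal rate is 2480 × 2040/1000 = 5060 kg BOD_L/d.
P_X = Y_obs·Q·(S₀ − S) = 0.2149 × 5060 = 1088 kg VSS/d.
Carbonaceous O₂ demand = substrate oxidised − cell-mass equivalent = 5060 − 1.42 × 1088 = 3516 kg O₂/d.

R_O ≈ 3520 kg O₂/d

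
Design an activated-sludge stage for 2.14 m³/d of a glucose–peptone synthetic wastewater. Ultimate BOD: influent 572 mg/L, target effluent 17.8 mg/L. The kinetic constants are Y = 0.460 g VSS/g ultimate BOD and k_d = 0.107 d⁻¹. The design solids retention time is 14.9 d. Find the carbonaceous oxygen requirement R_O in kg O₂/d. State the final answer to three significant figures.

R_O ≈ 0.887 kg O₂/d

Observed yield with endogenous decay: Y_obs = Y / (1 + k_d·θ_c) = 0.460 / (1 + 0.107 × 14.9) = 0.460 / 2.594 = 0.1773 g VSS/g ultimate BOD.
Substrate removed = Q·(S₀ − S) = 2.14 m³/d × (572 − 17.8) g/m³ = 1.19×10^3 g/d = 1.186 kg/d.
P_X = Y_obs·Q·(S₀ − S) = 0.1773 × 1.186 = 0.2103 kg VSS/d.
R_O = Q·(S₀ − S) − 1.42·P_X = 1.186 − 1.42 × 0.2103 = 0.8874 kg O₂/d.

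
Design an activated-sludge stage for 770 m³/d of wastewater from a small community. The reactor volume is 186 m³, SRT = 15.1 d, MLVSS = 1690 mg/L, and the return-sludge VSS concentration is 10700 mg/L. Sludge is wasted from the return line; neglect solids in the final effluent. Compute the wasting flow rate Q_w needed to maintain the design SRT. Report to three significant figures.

Q_w ≈ 1.95 m³/d

Wasting from the return line (neglecting effluent solids): Q_w = V·X / (θ_c·X_r) = 186.0 × 1690 / (15.1 × 10700) = 1.946 m³/d.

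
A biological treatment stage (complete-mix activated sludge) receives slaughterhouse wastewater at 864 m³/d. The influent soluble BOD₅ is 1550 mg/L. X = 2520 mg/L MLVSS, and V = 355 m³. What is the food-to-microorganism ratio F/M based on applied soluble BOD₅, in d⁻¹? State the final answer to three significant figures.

Food-to-microorganism ratio F/M = Q S₀ / (V X) = 864 × 1550 / (355.0 × 2520) = 1.497 d⁻¹.

F/M ≈ 1.50 d⁻¹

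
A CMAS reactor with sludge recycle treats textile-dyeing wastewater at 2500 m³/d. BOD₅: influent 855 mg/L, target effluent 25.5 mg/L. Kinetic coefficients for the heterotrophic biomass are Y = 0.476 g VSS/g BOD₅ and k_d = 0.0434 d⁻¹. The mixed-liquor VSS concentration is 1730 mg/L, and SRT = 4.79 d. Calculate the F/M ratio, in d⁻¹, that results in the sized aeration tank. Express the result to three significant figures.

Rearranging the biomass balance for a CMAS with decay, V = Y·Q·ΔS·θ_c / [X·(1+k_d θ_c)] = 0.476 × 2500 × (855 − 25.5) × 4.79 / [1730 × (1 + 0.0434 × 4.79)] = 4.73×10^6 / 2090 = 2263 m³.
F/M = applied load / biomass = Q·S₀/(V·X) = 2500 × 855 / (2263 × 1730) = 0.5461 d⁻¹.

F/M ≈ 0.546 d⁻¹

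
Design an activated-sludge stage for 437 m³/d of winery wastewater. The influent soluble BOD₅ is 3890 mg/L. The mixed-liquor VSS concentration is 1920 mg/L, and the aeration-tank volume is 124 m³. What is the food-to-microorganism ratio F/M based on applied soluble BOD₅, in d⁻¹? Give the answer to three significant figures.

Food-to-microorganism ratio F/M = Q S₀ / (V X) = 437 × 3890 / (124.0 × 1920) = 7.140 d⁻¹.

F/M ≈ 7.14 d⁻¹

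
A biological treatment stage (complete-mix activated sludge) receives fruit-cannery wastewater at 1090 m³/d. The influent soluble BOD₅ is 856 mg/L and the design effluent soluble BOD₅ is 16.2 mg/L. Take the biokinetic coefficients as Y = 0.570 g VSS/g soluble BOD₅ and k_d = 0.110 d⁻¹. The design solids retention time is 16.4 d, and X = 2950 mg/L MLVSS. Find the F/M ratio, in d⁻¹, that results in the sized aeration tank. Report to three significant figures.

F/M ≈ 0.306 d⁻¹

Rearranging the biomass balance for a CMAS with decay, V = Y·Q·ΔS·θ_c / [X·(1+k_d θ_c)] = 0.570 × 1090 × (856 − 16.2) × 16.4 / [2950 × (1 + 0.110 × 16.4)] = 8.56×10^6 / 8272 = 1034 m³.
F/M = Q·S₀ / (V·X) = 1090 × 856 / (1034 × 2950) = 0.3057 g soluble BOD₅·(g VSS·d)⁻¹.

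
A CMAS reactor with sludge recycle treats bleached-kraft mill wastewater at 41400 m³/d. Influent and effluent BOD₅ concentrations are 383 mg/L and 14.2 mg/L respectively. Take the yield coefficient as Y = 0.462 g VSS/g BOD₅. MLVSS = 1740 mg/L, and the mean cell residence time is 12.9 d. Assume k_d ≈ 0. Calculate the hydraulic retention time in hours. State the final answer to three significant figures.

Biomass mass balance (decay neglected): V·X = Y·Q·(S₀ − S)·θ_c, so V = 0.462 × 41400 × (383 − 14.2) × 12.9 / 1740 = 52297 m³.
τ = V/Q = 52297/41400 = 1.263 d, or 30.32 h.

τ ≈ 30.3 h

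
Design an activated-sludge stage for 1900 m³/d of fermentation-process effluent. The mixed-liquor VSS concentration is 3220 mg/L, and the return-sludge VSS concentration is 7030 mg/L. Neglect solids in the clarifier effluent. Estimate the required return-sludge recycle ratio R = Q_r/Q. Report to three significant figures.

R ≈ 0.845

Mass balance around the secondary clarifier (neglecting effluent solids): R = X / (X_r − X) = 3220 / (7030 − 3220) = 0.8451.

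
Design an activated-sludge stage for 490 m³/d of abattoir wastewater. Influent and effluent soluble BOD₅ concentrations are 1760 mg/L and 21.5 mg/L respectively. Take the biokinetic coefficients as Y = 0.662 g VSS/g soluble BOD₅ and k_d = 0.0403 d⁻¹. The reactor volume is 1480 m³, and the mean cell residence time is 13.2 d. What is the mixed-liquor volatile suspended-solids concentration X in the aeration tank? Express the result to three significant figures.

X ≈ 3280 mg/L

X = Y·Q·ΔS·θ_c / [V·(1 + k_d θ_c)] = 0.662 × 490 × (1760 − 21.5) × 13.2 / [1480 × (1 + 0.0403 × 13.2)] = 3283 mg/L.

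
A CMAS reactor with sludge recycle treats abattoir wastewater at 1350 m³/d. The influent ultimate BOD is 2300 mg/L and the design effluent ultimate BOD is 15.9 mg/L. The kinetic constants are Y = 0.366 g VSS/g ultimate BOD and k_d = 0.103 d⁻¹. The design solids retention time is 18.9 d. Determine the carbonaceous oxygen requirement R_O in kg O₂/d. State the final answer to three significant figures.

R_O ≈ 2540 kg O₂/d

The observed yield is Y_obs = Y/(1 + k_d·θ_c) = 0.366 / (1 + 0.103 × 18.9) = 0.366 / 2.947 = 0.1242 g VSS per g ultimate BOD removed.
Q·(S₀ − S) = 1350 × (2300 − 15.9) × 10⁻³ = 3084 kg/d removed.
Net sludge production P_X = 0.1242 × 3084 = 383.0 kg VSS/d.
R_O = Q·ΔS − 1.42 P_X = 3084 − 543.9 = 2540 kg O₂/d.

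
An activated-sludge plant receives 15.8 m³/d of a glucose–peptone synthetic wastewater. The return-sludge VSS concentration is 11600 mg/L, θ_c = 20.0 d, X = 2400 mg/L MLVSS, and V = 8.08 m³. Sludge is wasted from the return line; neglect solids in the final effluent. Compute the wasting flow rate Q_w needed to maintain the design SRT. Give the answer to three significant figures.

Wasting from the return line (neglecting effluent solids): Q_w = V·X / (θ_c·X_r) = 8.080 × 2400 / (20.0 × 11600) = 0.08359 m³/d.

Q_w ≈ 0.0836 m³/d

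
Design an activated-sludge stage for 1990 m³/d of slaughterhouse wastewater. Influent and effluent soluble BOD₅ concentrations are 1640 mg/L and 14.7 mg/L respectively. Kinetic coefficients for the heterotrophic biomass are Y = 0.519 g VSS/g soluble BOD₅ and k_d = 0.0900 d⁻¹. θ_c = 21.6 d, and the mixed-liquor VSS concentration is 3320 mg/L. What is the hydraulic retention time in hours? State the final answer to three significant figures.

τ ≈ 44.7 h

From the SRT design equation V = Y Q (S₀−S) θ_c / [X (1 + k_d θ_c)] = 0.519 × 1990 × (1640 − 14.7) × 21.6 / [3320 × (1 + 0.0900 × 21.6)] = 3.63×10^7 / 9774 = 3710 m³.
Hydraulic retention time τ = V/Q = 3710 / 1990 = 1.864 d = 44.74 h.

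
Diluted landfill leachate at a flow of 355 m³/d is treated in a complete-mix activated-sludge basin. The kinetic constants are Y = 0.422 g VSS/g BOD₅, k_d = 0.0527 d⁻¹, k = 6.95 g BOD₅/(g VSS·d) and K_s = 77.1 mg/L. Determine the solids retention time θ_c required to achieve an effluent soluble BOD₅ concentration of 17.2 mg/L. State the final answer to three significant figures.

From 1/θ_c = Y·k·S/(K_s + S) − k_d: Y·k·S/(K_s+S) = 0.422 × 6.95 × 17.2 / (77.1 + 17.2) = 0.5350 d⁻¹.
Then 1/θ_c = μ − k_d = 0.5350 − 0.0527 = 0.4823 d⁻¹, giving θ_c = 2.074 d.

θ_c ≈ 2.07 d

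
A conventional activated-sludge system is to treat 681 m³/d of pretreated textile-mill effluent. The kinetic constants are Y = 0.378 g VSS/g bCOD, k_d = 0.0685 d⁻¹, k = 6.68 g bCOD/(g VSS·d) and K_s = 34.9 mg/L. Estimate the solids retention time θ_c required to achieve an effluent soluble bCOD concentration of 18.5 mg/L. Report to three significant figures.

θ_c ≈ 1.24 d

At the target effluent, Y k S/(K_s+S) = 0.378×6.68×18.5/53.40 = 0.8748 d⁻¹.
1/θ_c = 0.8748 − 0.0685 = 0.8063 d⁻¹, so θ_c = 1.240 d.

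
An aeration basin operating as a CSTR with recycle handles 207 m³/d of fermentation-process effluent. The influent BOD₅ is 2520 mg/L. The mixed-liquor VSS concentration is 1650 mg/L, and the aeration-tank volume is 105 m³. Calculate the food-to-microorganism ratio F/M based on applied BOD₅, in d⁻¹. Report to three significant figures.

F/M = Q·S₀ / (V·X) = 207 × 2520 / (105.0 × 1650) = 3.011 g BOD₅·(g VSS·d)⁻¹.

F/M ≈ 3.01 d⁻¹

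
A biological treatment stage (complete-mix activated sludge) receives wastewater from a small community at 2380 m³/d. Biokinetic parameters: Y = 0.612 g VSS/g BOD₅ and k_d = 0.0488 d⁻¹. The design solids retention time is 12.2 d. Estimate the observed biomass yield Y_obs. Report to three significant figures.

Correct the yield for decay: Y_obs = Y/(1 + k_d θ_c) = 0.612 / (1 + 0.0488 × 12.2) = 0.612 / 1.595 = 0.3836.

Y_obs ≈ 0.384 g VSS/g BOD₅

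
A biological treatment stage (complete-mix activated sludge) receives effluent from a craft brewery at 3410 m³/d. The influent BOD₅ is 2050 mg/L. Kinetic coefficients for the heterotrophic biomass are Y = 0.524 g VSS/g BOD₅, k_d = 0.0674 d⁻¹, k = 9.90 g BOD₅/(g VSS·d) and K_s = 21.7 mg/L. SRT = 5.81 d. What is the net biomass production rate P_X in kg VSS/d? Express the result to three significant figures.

From the Monod/SRT balance for a CMAS, S = K_s·(1+k_d θ_c)/[θ_c·(Y k − k_d) − 1] = 21.7 × (1 + 0.0674 × 5.81) / [5.81 × (0.524 × 9.90 − 0.0674) − 1] = 30.20 / 28.75 = 1.050 mg/L.
Y_obs = Y / (1 + k_d θ_c) = 0.524 / (1 + 0.0674 × 5.81) = 0.524 / 1.392 = 0.3765.
ΔS = 2050 − 1.05 = 2049 mg/L, so the substrate removal rate is 3410 × 2049/1000 = 6987 kg BOD₅/d.
P_X = Y_obs · Q(S₀ − S) = 0.3765 × 6987 = 2631 kg VSS/d.

P_X ≈ 2630 kg VSS/d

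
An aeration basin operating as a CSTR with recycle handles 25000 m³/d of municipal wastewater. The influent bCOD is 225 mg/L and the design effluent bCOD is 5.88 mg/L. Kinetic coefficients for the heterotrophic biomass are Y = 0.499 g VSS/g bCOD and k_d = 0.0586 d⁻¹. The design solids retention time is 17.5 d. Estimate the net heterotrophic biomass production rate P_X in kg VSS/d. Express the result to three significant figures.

P_X ≈ 1350 kg VSS/d

Y_obs = Y / (1 + k_d θ_c) = 0.499 / (1 + 0.0586 × 17.5) = 0.499 / 2.026 = 0.2464.
Mass of bCOD removed per day: Q(S₀ − S) = 25000 × 219.1 g/m³ = 5478 kg/d.
Biomass produced: P_X = Y_obs·Q·ΔS = 0.2464 × 5478 ≈ 1350 kg VSS/d.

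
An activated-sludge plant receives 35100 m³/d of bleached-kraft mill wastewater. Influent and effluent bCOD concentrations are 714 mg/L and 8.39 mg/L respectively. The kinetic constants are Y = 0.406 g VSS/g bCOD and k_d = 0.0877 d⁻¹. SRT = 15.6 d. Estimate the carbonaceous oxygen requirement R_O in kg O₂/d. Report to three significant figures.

Y_obs = Y / (1 + k_d θ_c) = 0.406 / (1 + 0.0877 × 15.6) = 0.406 / 2.368 = 0.1714.
Substrate removed = Q·(S₀ − S) = 35100 m³/d × (714 − 8.39) g/m³ = 2.48×10^7 g/d = 24767 kg/d.
Biomass synthesised: P_X = Y_obs × 24767 = 4246 kg VSS/d.
R_O = Q·(S₀ − S) − 1.42·P_X = 24767 − 1.42 × 4246 = 18737 kg O₂/d.

R_O ≈ 18700 kg O₂/d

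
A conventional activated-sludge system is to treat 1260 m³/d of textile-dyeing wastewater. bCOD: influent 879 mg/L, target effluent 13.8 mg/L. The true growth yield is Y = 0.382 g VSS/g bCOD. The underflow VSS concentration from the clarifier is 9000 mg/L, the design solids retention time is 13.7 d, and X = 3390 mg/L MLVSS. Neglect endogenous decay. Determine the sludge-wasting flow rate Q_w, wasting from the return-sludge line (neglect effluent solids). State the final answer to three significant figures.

Q_w ≈ 46.3 m³/d

With k_d = 0 the design equation reduces to V = Y Q (S₀−S) θ_c / X = 0.382 × 1260 × (879 − 13.8) × 13.7 / 3390 = 1683 m³.
Wasting from the return line (neglecting effluent solids): Q_w = V·X / (θ_c·X_r) = 1683 × 3390 / (13.7 × 9000) = 46.27 m³/d.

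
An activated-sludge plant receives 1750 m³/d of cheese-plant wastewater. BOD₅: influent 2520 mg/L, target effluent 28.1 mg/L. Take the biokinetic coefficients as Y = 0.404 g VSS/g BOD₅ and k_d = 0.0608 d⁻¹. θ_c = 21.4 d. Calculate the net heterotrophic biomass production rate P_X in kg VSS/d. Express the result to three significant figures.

Y_obs = Y / (1 + k_d θ_c) = 0.404 / (1 + 0.0608 × 21.4) = 0.404 / 2.301 = 0.1756.
Q·(S₀ − S) = 1750 × (2520 − 28.1) × 10⁻³ = 4361 kg/d removed.
Net biomass production P_X = Y_obs × Q·(S₀ − S) = 0.1756 × 4361 = 765.6 kg VSS/d.

P_X ≈ 766 kg VSS/d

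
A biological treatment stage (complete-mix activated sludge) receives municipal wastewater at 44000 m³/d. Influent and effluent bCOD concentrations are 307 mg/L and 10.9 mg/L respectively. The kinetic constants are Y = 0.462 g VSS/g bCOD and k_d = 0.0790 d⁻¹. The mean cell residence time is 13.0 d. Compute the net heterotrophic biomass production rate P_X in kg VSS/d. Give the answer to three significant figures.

The observed yield is Y_obs = Y/(1 + k_d·θ_c) = 0.462 / (1 + 0.0790 × 13.0) = 0.462 / 2.027 = 0.2279 g VSS per g bCOD removed.
Substrate removed = Q·(S₀ − S) = 44000 m³/d × (307 − 10.9) g/m³ = 1.3×10^7 g/d = 13028 kg/d.
P_X = Y_obs · Q(S₀ − S) = 0.2279 × 13028 = 2969 kg VSS/d.

P_X ≈ 2970 kg VSS/d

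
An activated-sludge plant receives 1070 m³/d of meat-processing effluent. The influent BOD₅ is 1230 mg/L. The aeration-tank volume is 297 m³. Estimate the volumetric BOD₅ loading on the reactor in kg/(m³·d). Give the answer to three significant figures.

L_v ≈ 4.43 kg BOD₅/(m³·d)

Applied BOD₅ load per unit volume = Q·S₀/V = (1070 × 1230/1000)/297.0 = 4.431 kg BOD₅·m⁻³·d⁻¹.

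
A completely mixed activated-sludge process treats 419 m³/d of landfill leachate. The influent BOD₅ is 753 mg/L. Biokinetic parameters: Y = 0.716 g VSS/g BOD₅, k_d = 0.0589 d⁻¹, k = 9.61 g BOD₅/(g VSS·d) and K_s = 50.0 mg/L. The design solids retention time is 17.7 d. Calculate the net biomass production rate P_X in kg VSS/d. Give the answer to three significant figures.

P_X ≈ 110 kg VSS/d

Effluent substrate depends only on kinetics and SRT: S = K_s(1 + k_d θ_c) / [θ_c(Yk − k_d) − 1] = 50.0 × (1 + 0.0589 × 17.7) / [17.7 × (0.716 × 9.61 − 0.0589) − 1] = 102.1 / 119.7 = 0.8529 mg/L.
Y_obs = Y / (1 + k_d θ_c) = 0.716 / (1 + 0.0589 × 17.7) = 0.716 / 2.043 = 0.3505.
Mass of BOD₅ removed per day: Q(S₀ − S) = 419 × 752.1 g/m³ = 315.1 kg/d.
Biomass produced: P_X = Y_obs·Q·ΔS = 0.3505 × 315.1 ≈ 110.5 kg VSS/d.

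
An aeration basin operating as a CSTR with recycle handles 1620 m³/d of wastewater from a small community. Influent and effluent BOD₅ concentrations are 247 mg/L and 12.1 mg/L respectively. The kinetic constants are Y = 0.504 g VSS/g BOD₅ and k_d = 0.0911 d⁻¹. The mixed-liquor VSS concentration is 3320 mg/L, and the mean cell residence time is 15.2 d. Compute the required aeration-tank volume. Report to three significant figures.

V ≈ 368 m³

From the SRT design equation V = Y Q (S₀−S) θ_c / [X (1 + k_d θ_c)] = 0.504 × 1620 × (247 − 12.1) × 15.2 / [3320 × (1 + 0.0911 × 15.2)] = 2.92×10^6 / 7917 = 368.2 m³.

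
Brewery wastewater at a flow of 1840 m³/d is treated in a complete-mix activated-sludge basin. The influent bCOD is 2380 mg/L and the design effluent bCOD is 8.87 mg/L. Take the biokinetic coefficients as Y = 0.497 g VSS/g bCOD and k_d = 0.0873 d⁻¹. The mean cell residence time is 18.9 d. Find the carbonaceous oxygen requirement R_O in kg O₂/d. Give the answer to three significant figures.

Y_obs = Y / (1 + k_d θ_c) = 0.497 / (1 + 0.0873 × 18.9) = 0.497 / 2.650 = 0.1875.
Mass of bCOD removed per day: Q(S₀ − S) = 1840 × 2371 g/m³ = 4363 kg/d.
P_X = Y_obs·Q·(S₀ − S) = 0.1875 × 4363 = 818.3 kg VSS/d.
R_O = Q·(S₀ − S) − 1.42·P_X = 4363 − 1.42 × 818.3 = 3201 kg O₂/d.

R_O ≈ 3200 kg O₂/d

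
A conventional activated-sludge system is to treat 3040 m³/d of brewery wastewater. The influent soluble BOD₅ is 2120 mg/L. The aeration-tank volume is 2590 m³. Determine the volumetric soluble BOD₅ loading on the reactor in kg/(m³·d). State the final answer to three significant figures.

Volumetric loading L_v = Q·S₀ / V = 3040 × 2120 g/m³ / 2590 m³ = 2488 g/(m³·d) = 2.488 kg soluble BOD₅/(m³·d).

L_v ≈ 2.49 kg soluble BOD₅/(m³·d)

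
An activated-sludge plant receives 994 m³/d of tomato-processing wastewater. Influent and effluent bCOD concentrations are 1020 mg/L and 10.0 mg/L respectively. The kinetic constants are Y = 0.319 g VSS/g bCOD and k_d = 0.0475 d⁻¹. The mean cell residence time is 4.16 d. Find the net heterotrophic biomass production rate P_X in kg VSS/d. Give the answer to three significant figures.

P_X ≈ 267 kg VSS/d

Y_obs = Y / (1 + k_d θ_c) = 0.319 / (1 + 0.0475 × 4.16) = 0.319 / 1.198 = 0.2664.
Mass of bCOD removed per day: Q(S₀ − S) = 994 × 1010 g/m³ = 1004 kg/d.
So the net sludge growth is P_X = 0.2664 × 1004 = 267.4 kg VSS/d.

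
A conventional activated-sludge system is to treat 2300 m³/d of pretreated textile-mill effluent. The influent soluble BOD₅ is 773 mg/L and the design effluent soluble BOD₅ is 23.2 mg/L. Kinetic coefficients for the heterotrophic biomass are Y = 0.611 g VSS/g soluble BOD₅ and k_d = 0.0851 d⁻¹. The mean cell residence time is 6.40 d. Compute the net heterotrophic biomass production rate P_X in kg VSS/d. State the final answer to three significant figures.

P_X ≈ 682 kg VSS/d

Correct the yield for decay: Y_obs = Y/(1 + k_d θ_c) = 0.611 / (1 + 0.0851 × 6.40) = 0.611 / 1.545 = 0.3956.
Substrate removed = Q·(S₀ − S) = 2300 m³/d × (773 − 23.2) g/m³ = 1.72×10^6 g/d = 1725 kg/d.
P_X = Y_obs · Q(S₀ − S) = 0.3956 × 1725 = 682.2 kg VSS/d.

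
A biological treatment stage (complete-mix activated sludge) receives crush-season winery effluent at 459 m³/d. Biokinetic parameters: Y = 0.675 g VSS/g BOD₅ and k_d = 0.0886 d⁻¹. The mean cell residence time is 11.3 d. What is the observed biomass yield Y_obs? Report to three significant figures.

Y_obs ≈ 0.337 g VSS/g BOD₅

Y_obs = Y / (1 + k_d θ_c) = 0.675 / (1 + 0.0886 × 11.3) = 0.675 / 2.001 = 0.3373.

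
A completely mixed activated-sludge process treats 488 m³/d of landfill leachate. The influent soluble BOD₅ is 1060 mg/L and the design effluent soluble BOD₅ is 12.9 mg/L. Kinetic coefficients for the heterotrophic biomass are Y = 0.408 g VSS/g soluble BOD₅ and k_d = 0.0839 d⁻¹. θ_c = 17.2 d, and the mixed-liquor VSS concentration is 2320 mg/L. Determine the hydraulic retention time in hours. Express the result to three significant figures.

τ ≈ 31.1 h

From the SRT design equation V = Y Q (S₀−S) θ_c / [X (1 + k_d θ_c)] = 0.408 × 488 × (1060 − 12.9) × 17.2 / [2320 × (1 + 0.0839 × 17.2)] = 3.59×10^6 / 5668 = 632.7 m³.
HRT = V/Q = 632.7 m³ / 488 m³·d⁻¹ = 1.296 d × 24 = 31.11 h.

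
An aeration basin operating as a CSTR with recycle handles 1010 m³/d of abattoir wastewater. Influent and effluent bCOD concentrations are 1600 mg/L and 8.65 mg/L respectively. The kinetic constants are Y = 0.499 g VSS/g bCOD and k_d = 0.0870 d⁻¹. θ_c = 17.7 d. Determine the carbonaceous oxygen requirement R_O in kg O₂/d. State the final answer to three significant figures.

R_O ≈ 1160 kg O₂/d

The observed yield is Y_obs = Y/(1 + k_d·θ_c) = 0.499 / (1 + 0.0870 × 17.7) = 0.499 / 2.540 = 0.1965 g VSS per g bCOD removed.
Mass of bCOD removed per day: Q(S₀ − S) = 1010 × 1591 g/m³ = 1607 kg/d.
Biomass synthesised: P_X = Y_obs × 1607 = 315.8 kg VSS/d.
R_O = Q·(S₀ − S) − 1.42·P_X = 1607 − 1.42 × 315.8 = 1159 kg O₂/d.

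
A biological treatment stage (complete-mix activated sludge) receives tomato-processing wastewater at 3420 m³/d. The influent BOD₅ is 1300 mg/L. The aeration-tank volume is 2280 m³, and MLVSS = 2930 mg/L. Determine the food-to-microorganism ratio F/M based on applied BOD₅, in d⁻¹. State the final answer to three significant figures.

F/M ≈ 0.666 d⁻¹

F/M = Q·S₀ / (V·X) = 3420 × 1300 / (2280 × 2930) = 0.6655 g BOD₅·(g VSS·d)⁻¹.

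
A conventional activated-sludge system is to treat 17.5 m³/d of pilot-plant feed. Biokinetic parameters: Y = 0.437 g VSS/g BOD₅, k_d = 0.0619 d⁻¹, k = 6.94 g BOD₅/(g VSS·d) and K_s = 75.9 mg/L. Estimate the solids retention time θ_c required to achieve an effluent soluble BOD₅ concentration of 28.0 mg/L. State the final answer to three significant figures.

θ_c ≈ 1.32 d

At the target effluent, Y k S/(K_s+S) = 0.437×6.94×28.0/103.9 = 0.8173 d⁻¹.
Then 1/θ_c = μ − k_d = 0.8173 − 0.0619 = 0.7554 d⁻¹, giving θ_c = 1.324 d.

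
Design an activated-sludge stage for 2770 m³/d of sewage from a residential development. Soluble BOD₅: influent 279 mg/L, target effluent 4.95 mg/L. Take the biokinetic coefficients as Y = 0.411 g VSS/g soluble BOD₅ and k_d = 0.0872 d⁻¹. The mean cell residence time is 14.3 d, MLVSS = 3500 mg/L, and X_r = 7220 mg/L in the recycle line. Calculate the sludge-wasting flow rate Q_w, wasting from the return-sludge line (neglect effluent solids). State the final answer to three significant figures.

From the SRT design equation V = Y Q (S₀−S) θ_c / [X (1 + k_d θ_c)] = 0.411 × 2770 × (279 − 4.95) × 14.3 / [3500 × (1 + 0.0872 × 14.3)] = 4.46×10^6 / 7864 = 567.3 m³.
Wasting from the return line (neglecting effluent solids): Q_w = V·X / (θ_c·X_r) = 567.3 × 3500 / (14.3 × 7220) = 19.23 m³/d.

Q_w ≈ 19.2 m³/d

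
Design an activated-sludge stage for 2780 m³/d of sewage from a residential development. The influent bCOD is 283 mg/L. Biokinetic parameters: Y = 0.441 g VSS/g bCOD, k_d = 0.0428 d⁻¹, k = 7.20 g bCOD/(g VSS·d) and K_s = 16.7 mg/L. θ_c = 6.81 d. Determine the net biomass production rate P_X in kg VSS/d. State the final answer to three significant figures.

From the Monod/SRT balance for a CMAS, S = K_s·(1+k_d θ_c)/[θ_c·(Y k − k_d) − 1] = 16.7 × (1 + 0.0428 × 6.81) / [6.81 × (0.441 × 7.20 − 0.0428) − 1] = 21.57 / 20.33 = 1.061 mg/L.
Y_obs = Y / (1 + k_d θ_c) = 0.441 / (1 + 0.0428 × 6.81) = 0.441 / 1.291 = 0.3415.
Mass of bCOD removed per day: Q(S₀ − S) = 2780 × 281.9 g/m³ = 783.8 kg/d.
Net biomass production P_X = Y_obs × Q·(S₀ − S) = 0.3415 × 783.8 = 267.6 kg VSS/d.

P_X ≈ 268 kg VSS/d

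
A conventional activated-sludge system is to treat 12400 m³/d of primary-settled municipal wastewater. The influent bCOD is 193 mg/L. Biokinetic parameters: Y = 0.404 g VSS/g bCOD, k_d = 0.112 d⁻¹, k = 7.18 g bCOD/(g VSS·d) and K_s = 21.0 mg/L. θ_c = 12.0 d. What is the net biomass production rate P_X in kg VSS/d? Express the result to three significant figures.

P_X ≈ 409 kg VSS/d

From the Monod/SRT balance for a CMAS, S = K_s·(1+k_d θ_c)/[θ_c·(Y k − k_d) − 1] = 21.0 × (1 + 0.112 × 12.0) / [12.0 × (0.404 × 7.18 − 0.112) − 1] = 49.22 / 32.46 = 1.516 mg/L.
Y_obs = Y / (1 + k_d θ_c) = 0.404 / (1 + 0.112 × 12.0) = 0.404 / 2.344 = 0.1724.
ΔS = 193 − 1.52 = 191.5 mg/L, so the substrate removal rate is 12400 × 191.5/1000 = 2374 kg bCOD/d.
P_X = Y_obs · Q(S₀ − S) = 0.1724 × 2374 = 409.2 kg VSS/d.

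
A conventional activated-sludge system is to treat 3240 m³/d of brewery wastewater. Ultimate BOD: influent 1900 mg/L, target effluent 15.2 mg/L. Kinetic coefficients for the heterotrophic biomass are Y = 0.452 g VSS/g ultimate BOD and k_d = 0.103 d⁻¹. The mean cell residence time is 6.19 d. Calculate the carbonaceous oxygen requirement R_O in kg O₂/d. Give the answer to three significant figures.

R_O ≈ 3710 kg O₂/d

Y_obs = Y / (1 + k_d θ_c) = 0.452 / (1 + 0.103 × 6.19) = 0.452 / 1.638 = 0.2760.
Q·(S₀ − S) = 3240 × (1900 − 15.2) × 10⁻³ = 6107 kg/d removed.
Net sludge production P_X = 0.2760 × 6107 = 1686 kg VSS/d.
R_O = Q·(S₀ − S) − 1.42·P_X = 6107 − 1.42 × 1686 = 3713 kg O₂/d.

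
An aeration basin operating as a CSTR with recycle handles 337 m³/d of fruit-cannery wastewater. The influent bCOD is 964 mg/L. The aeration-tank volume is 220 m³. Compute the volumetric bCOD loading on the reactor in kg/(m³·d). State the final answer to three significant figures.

Applied bCOD load per unit volume = Q·S₀/V = (337 × 964/1000)/220.0 = 1.477 kg bCOD·m⁻³·d⁻¹.

L_v ≈ 1.48 kg bCOD/(m³·d)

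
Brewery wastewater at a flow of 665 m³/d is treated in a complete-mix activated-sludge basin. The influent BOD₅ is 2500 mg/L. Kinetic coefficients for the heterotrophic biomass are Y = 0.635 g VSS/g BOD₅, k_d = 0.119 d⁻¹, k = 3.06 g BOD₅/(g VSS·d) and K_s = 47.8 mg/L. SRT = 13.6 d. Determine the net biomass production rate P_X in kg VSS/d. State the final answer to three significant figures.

P_X ≈ 402 kg VSS/d

Effluent substrate depends only on kinetics and SRT: S = K_s(1 + k_d θ_c) / [θ_c(Yk − k_d) − 1] = 47.8 × (1 + 0.119 × 13.6) / [13.6 × (0.635 × 3.06 − 0.119) − 1] = 125.2 / 23.81 = 5.257 mg/L.
Observed yield with endogenous decay: Y_obs = Y / (1 + k_d·θ_c) = 0.635 / (1 + 0.119 × 13.6) = 0.635 / 2.618 = 0.2425 g VSS/g BOD₅.
ΔS = 2500 − 5.26 = 2495 mg/L, so the substrate removal rate is 665 × 2495/1000 = 1659 kg BOD₅/d.
P_X = Y_obs · Q(S₀ − S) = 0.2425 × 1659 = 402.3 kg VSS/d.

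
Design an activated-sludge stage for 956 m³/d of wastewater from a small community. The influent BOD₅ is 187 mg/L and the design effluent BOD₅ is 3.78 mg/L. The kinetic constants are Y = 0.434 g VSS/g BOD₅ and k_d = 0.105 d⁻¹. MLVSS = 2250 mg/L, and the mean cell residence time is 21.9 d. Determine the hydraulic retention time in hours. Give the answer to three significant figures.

Rearranging the biomass balance for a CMAS with decay, V = Y·Q·ΔS·θ_c / [X·(1+k_d θ_c)] = 0.434 × 956 × (187 − 3.78) × 21.9 / [2250 × (1 + 0.105 × 21.9)] = 1.66×10^6 / 7424 = 224.3 m³.
Hydraulic retention time τ = V/Q = 224.3 / 956 = 0.2346 d = 5.630 h.

τ ≈ 5.63 h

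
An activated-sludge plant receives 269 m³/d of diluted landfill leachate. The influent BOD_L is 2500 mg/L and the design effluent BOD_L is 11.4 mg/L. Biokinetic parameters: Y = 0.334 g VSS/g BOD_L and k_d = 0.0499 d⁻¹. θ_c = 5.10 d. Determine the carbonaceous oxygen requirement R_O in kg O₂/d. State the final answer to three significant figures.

R_O ≈ 416 kg O₂/d

Correct the yield for decay: Y_obs = Y/(1 + k_d θ_c) = 0.334 / (1 + 0.0499 × 5.10) = 0.334 / 1.254 = 0.2662.
Mass of BOD_L removed per day: Q(S₀ − S) = 269 × 2489 g/m³ = 669.4 kg/d.
Net sludge production P_X = 0.2662 × 669.4 = 178.2 kg VSS/d.
R_O = Q·(S₀ − S) − 1.42·P_X = 669.4 − 1.42 × 178.2 = 416.3 kg O₂/d.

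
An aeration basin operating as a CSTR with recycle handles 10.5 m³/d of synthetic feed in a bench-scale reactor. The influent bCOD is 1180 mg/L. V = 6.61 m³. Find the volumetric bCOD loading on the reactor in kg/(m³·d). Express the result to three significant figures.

L_v ≈ 1.87 kg bCOD/(m³·d)

Applied bCOD load per unit volume = Q·S₀/V = (10.5 × 1180/1000)/6.610 = 1.874 kg bCOD·m⁻³·d⁻¹.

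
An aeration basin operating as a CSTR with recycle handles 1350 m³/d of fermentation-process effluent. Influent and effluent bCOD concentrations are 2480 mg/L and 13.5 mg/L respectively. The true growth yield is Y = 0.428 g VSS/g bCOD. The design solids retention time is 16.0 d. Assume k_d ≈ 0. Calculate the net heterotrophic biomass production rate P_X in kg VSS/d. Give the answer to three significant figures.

P_X ≈ 1430 kg VSS/d

No decay correction is needed, so Y_obs = Y = 0.428.
Substrate removed = Q·(S₀ − S) = 1350 m³/d × (2480 − 13.5) g/m³ = 3.33×10^6 g/d = 3330 kg/d.
Biomass produced: P_X = Y_obs·Q·ΔS = 0.4280 × 3330 ≈ 1425 kg VSS/d.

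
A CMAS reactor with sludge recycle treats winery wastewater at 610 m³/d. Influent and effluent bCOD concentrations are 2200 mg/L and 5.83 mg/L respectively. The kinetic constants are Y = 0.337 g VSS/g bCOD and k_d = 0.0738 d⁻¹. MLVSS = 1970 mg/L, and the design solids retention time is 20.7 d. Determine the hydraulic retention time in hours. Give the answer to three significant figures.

Steady-state biomass mass balance: V·X·(1 + k_d·θ_c) = Y·Q·(S₀ − S)·θ_c, so V = 0.337 × 610 × (2200 − 5.83) × 20.7 / [1970 × (1 + 0.0738 × 20.7)] = 9.34×10^6 / 4979 = 1875 m³.
Hydraulic retention time τ = V/Q = 1875 / 610 = 3.074 d = 73.77 h.

τ ≈ 73.8 h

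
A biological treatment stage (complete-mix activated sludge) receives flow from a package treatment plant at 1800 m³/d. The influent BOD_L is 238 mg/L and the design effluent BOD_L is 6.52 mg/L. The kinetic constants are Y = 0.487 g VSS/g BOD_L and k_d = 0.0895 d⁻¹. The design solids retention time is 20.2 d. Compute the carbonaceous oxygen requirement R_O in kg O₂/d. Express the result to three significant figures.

Y_obs = Y / (1 + k_d θ_c) = 0.487 / (1 + 0.0895 × 20.2) = 0.487 / 2.808 = 0.1734.
Substrate removed = Q·(S₀ − S) = 1800 m³/d × (238 − 6.52) g/m³ = 4.17×10^5 g/d = 416.7 kg/d.
Net sludge production P_X = 0.1734 × 416.7 = 72.27 kg VSS/d.
R_O = Q·ΔS − 1.42 P_X = 416.7 − 102.6 = 314.0 kg O₂/d.

R_O ≈ 314 kg O₂/d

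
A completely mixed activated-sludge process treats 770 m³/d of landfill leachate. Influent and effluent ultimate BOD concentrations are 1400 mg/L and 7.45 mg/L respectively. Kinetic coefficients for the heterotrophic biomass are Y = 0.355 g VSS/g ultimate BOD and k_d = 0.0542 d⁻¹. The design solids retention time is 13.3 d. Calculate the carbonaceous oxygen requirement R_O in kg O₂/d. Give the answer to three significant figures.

Observed yield with endogenous decay: Y_obs = Y / (1 + k_d·θ_c) = 0.355 / (1 + 0.0542 × 13.3) = 0.355 / 1.721 = 0.2063 g VSS/g ultimate BOD.
Q·(S₀ − S) = 770 × (1400 − 7.45) × 10⁻³ = 1072 kg/d removed.
Biomass synthesised: P_X = Y_obs × 1072 = 221.2 kg VSS/d.
Carbonaceous O₂ demand = substrate oxidised − cell-mass equivalent = 1072 − 1.42 × 221.2 = 758.2 kg O₂/d.

R_O ≈ 758 kg O₂/d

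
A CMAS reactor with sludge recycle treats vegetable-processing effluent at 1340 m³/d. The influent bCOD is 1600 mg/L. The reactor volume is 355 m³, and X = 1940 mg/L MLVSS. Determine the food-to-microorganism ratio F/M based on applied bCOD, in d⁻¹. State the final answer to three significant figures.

F/M = applied load / biomass = Q·S₀/(V·X) = 1340 × 1600 / (355.0 × 1940) = 3.113 d⁻¹.

F/M ≈ 3.11 d⁻¹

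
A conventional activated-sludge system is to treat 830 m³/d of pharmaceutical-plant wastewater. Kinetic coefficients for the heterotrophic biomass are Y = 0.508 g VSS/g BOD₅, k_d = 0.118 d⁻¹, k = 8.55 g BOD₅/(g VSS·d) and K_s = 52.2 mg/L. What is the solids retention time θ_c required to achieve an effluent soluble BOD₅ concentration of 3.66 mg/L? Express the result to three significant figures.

At the target effluent, Y k S/(K_s+S) = 0.508×8.55×3.66/55.86 = 0.2846 d⁻¹.
θ_c = 1/(μ − k_d) = 1/(0.2846 − 0.118) = 1/0.1666 = 6.003 d.

θ_c ≈ 6.00 d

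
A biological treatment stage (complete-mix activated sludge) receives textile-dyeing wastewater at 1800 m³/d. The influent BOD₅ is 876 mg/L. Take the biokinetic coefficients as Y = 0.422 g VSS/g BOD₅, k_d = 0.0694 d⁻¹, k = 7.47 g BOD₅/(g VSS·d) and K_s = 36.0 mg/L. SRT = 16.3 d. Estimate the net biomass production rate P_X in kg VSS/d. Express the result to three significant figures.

Effluent substrate depends only on kinetics and SRT: S = K_s(1 + k_d θ_c) / [θ_c(Yk − k_d) − 1] = 36.0 × (1 + 0.0694 × 16.3) / [16.3 × (0.422 × 7.47 − 0.0694) − 1] = 76.72 / 49.25 = 1.558 mg/L.
The observed yield is Y_obs = Y/(1 + k_d·θ_c) = 0.422 / (1 + 0.0694 × 16.3) = 0.422 / 2.131 = 0.1980 g VSS per g BOD₅ removed.
Mass of BOD₅ removed per day: Q(S₀ − S) = 1800 × 874.4 g/m³ = 1574 kg/d.
So the net sludge growth is P_X = 0.1980 × 1574 = 311.7 kg VSS/d.

P_X ≈ 312 kg VSS/d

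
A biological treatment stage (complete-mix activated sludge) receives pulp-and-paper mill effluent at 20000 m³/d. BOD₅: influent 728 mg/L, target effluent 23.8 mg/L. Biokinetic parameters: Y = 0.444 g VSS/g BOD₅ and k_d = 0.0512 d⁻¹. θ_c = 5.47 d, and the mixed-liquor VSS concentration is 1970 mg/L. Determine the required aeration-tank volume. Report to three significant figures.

From the SRT design equation V = Y Q (S₀−S) θ_c / [X (1 + k_d θ_c)] = 0.444 × 20000 × (728 − 23.8) × 5.47 / [1970 × (1 + 0.0512 × 5.47)] = 3.42×10^7 / 2522 = 13564 m³.

V ≈ 13600 m³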